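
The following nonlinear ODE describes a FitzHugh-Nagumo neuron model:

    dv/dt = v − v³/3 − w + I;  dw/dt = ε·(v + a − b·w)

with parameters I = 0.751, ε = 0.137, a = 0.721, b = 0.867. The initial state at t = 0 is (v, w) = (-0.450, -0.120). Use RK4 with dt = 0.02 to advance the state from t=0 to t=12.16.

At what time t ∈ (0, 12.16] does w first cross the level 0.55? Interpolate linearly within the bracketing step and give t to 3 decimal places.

t = 3.262

t=0.000: state=(-0.450, -0.120)
step 1 (dt=0.02): k1=(0.451, 0.051), k2=(0.454, 0.052), k3=(0.454, 0.052), k4=(0.458, 0.053); state += dt/6·(k1+2k2+2k3+k4)
t=0.020: state=(-0.441, -0.119)
t=0.040: state=(-0.432, -0.118)
t=0.060: state=(-0.422, -0.117)
continuing one RK4 step at a time; state shown every 25 steps (Δt=0.5):
t=0.500: state=(-0.177, -0.086)
t=1.000: state=(0.237, -0.032)
t=1.500: state=(0.839, 0.052)
t=2.000: state=(1.459, 0.175)
t=2.500: state=(1.781, 0.323)
t=3.000: state=(1.852, 0.474)
t=3.260: state=(1.846, 0.549)
next step: t=3.280: state=(1.845, 0.555) — w has crossed 0.55
linear interpolation between t=3.260 (0.54944) and t=3.280 (0.55516) → t≈3.262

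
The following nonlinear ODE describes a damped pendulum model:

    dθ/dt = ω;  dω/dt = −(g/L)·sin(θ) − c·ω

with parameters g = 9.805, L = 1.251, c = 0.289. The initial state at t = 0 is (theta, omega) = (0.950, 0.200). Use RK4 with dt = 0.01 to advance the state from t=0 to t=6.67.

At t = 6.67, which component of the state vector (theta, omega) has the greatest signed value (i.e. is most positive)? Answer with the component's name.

largest component: omega

t=0.000: state=(0.950, 0.200)
step 1 (dt=0.01): k1=(0.200, -6.433), k2=(0.168, -6.428), k3=(0.168, -6.428), k4=(0.136, -6.422); state += dt/6·(k1+2k2+2k3+k4)
t=0.010: state=(0.952, 0.136)
t=0.020: state=(0.953, 0.072)
t=0.030: state=(0.953, 0.008)
continuing one RK4 step at a time; state shown every 25 steps (Δt=0.25):
t=0.250: state=(0.806, -1.303)
t=0.500: state=(0.344, -2.258)
t=0.750: state=(-0.236, -2.192)
t=1.000: state=(-0.671, -1.177)
t=1.250: state=(-0.794, 0.210)
t=1.500: state=(-0.581, 1.427)
t=1.750: state=(-0.134, 2.000)
t=2.000: state=(0.341, 1.649)
t=2.250: state=(0.632, 0.614)
t=2.500: state=(0.634, -0.585)
t=2.750: state=(0.366, -1.476)
t=3.000: state=(-0.045, -1.676)
t=3.250: state=(-0.407, -1.111)
t=3.500: state=(-0.565, -0.116)
t=3.750: state=(-0.467, 0.857)
t=4.000: state=(-0.172, 1.406)
t=4.250: state=(0.180, 1.292)
t=4.500: state=(0.426, 0.611)
t=4.750: state=(0.468, -0.280)
t=5.000: state=(0.301, -0.993)
t=5.250: state=(0.012, -1.223)
t=5.500: state=(-0.262, -0.886)
t=5.750: state=(-0.400, -0.182)
t=6.000: state=(-0.351, 0.550)
t=6.250: state=(-0.149, 0.994)
t=6.500: state=(0.106, 0.962)
t=6.670: state=(0.248, 0.682)
compare at T: theta=0.248, omega=0.682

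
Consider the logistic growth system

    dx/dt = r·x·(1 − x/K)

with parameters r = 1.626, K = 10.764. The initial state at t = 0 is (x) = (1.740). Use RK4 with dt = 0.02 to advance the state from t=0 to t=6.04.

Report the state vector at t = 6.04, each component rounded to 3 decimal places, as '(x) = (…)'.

t=0.000: state=(1.740)
step 1 (dt=0.02): k1=(2.372), k2=(2.398), k3=(2.398), k4=(2.424); state += dt/6·(k1+2k2+2k3+k4)
t=0.020: state=(1.788)
t=0.040: state=(1.837)
t=0.060: state=(1.887)
continuing one RK4 step at a time; state shown every 10 steps (Δt=0.2):
t=0.200: state=(2.268)
t=0.400: state=(2.904)
t=0.600: state=(3.643)
t=0.800: state=(4.462)
t=1.000: state=(5.328)
t=1.200: state=(6.197)
t=1.400: state=(7.024)
t=1.600: state=(7.774)
t=1.800: state=(8.424)
t=2.000: state=(8.965)
t=2.200: state=(9.401)
t=2.400: state=(9.744)
t=2.600: state=(10.007)
t=2.800: state=(10.206)
t=3.000: state=(10.355)
t=3.200: state=(10.466)
t=3.400: state=(10.547)
t=3.600: state=(10.606)
t=3.800: state=(10.650)
t=4.000: state=(10.681)
t=4.200: state=(10.704)
t=4.400: state=(10.721)
t=4.600: state=(10.733)
t=4.800: state=(10.741)
t=5.000: state=(10.748)
t=5.200: state=(10.752)
t=5.400: state=(10.755)
t=5.600: state=(10.758)
t=5.800: state=(10.760)
t=6.000: state=(10.761)
t=6.040: state=(10.761)

(x) = (10.761)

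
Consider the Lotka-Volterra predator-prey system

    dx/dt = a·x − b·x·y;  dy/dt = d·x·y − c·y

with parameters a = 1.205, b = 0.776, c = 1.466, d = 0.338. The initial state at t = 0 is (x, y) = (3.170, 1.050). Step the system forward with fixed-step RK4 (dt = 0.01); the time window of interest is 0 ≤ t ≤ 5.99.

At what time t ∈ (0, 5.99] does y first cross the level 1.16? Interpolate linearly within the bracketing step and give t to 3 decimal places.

t=0.000: state=(3.170, 1.050)
step 1 (dt=0.01): k1=(1.237, -0.414), k2=(1.244, -0.411), k3=(1.244, -0.411), k4=(1.252, -0.408); state += dt/6·(k1+2k2+2k3+k4)
t=0.010: state=(3.182, 1.046)
t=0.020: state=(3.195, 1.042)
t=0.030: state=(3.208, 1.038)
continuing one RK4 step at a time; state shown every 20 steps (Δt=0.2):
t=0.200: state=(3.447, 0.979)
t=0.400: state=(3.783, 0.932)
t=0.600: state=(4.174, 0.910)
t=0.800: state=(4.613, 0.913)
t=1.000: state=(5.084, 0.945)
t=1.200: state=(5.562, 1.010)
t=1.400: state=(6.005, 1.114)
t=1.460: state=(6.123, 1.154)
next step: t=1.470: state=(6.142, 1.161) — y has crossed 1.16
linear interpolation between t=1.460 (1.15385) and t=1.470 (1.16087) → t≈1.469

t = 1.469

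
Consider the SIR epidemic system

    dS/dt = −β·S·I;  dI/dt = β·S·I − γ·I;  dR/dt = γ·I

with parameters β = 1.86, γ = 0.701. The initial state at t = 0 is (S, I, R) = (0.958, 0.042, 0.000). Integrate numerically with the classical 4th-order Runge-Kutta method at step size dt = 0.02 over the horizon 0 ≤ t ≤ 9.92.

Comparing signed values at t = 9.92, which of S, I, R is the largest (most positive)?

largest component: R

t=0.000: state=(0.958, 0.042, 0.000)
step 1 (dt=0.02): k1=(-0.075, 0.045, 0.029), k2=(-0.076, 0.046, 0.030), k3=(-0.076, 0.046, 0.030), k4=(-0.076, 0.046, 0.030); state += dt/6·(k1+2k2+2k3+k4)
t=0.020: state=(0.956, 0.043, 0.001)
t=0.040: state=(0.955, 0.044, 0.001)
t=0.060: state=(0.953, 0.045, 0.002)
continuing one RK4 step at a time; state shown every 25 steps (Δt=0.5):
t=0.500: state=(0.910, 0.071, 0.019)
t=1.000: state=(0.837, 0.112, 0.051)
t=1.500: state=(0.736, 0.165, 0.099)
t=2.000: state=(0.616, 0.218, 0.167)
t=2.500: state=(0.493, 0.257, 0.250)
t=3.000: state=(0.385, 0.271, 0.344)
t=3.500: state=(0.300, 0.262, 0.438)
t=4.000: state=(0.238, 0.237, 0.526)
t=4.500: state=(0.193, 0.204, 0.603)
t=5.000: state=(0.163, 0.169, 0.668)
t=5.500: state=(0.141, 0.137, 0.722)
t=6.000: state=(0.126, 0.109, 0.765)
t=6.500: state=(0.115, 0.086, 0.799)
t=7.000: state=(0.107, 0.067, 0.826)
t=7.500: state=(0.101, 0.052, 0.846)
t=8.000: state=(0.097, 0.040, 0.863)
t=8.500: state=(0.094, 0.031, 0.875)
t=9.000: state=(0.092, 0.024, 0.885)
t=9.500: state=(0.090, 0.018, 0.892)
t=9.920: state=(0.089, 0.015, 0.897)
compare at T: S=0.089, I=0.015, R=0.897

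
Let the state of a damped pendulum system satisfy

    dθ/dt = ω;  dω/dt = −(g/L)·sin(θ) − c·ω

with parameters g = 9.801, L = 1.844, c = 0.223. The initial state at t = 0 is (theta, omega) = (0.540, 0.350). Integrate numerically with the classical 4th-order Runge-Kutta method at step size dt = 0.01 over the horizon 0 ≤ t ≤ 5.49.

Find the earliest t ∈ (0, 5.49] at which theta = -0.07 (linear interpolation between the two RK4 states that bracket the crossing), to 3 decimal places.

t=0.000: state=(0.540, 0.350)
step 1 (dt=0.01): k1=(0.350, -2.811), k2=(0.336, -2.816), k3=(0.336, -2.815), k4=(0.322, -2.820); state += dt/6·(k1+2k2+2k3+k4)
t=0.010: state=(0.543, 0.322)
t=0.020: state=(0.546, 0.294)
t=0.030: state=(0.549, 0.265)
continuing one RK4 step at a time; state shown every 20 steps (Δt=0.2):
t=0.200: state=(0.553, -0.214)
t=0.400: state=(0.459, -0.716)
t=0.600: state=(0.277, -1.063)
t=0.800: state=(0.048, -1.186)
t=0.900: state=(-0.069, -1.154)
next step: t=0.910: state=(-0.081, -1.148) — theta has crossed -0.07
linear interpolation between t=0.900 (-0.06913) and t=0.910 (-0.08064) → t≈0.901

t = 0.901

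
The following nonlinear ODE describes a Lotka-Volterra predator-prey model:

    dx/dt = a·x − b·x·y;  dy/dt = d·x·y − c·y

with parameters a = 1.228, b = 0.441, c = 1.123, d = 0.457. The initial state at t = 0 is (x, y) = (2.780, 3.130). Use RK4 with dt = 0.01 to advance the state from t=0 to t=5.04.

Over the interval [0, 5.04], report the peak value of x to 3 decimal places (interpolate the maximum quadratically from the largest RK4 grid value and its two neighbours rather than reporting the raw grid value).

max x = 2.919

t=0.000: state=(2.780, 3.130)
step 1 (dt=0.01): k1=(-0.423, 0.462), k2=(-0.426, 0.459), k3=(-0.426, 0.459), k4=(-0.428, 0.456); state += dt/6·(k1+2k2+2k3+k4)
t=0.010: state=(2.776, 3.135)
t=0.020: state=(2.771, 3.139)
t=0.030: state=(2.767, 3.144)
continuing one RK4 step at a time; state shown every 20 steps (Δt=0.2):
t=0.200: state=(2.687, 3.210)
t=0.400: state=(2.581, 3.263)
t=0.600: state=(2.472, 3.283)
t=0.800: state=(2.366, 3.272)
t=1.000: state=(2.270, 3.230)
t=1.200: state=(2.189, 3.163)
t=1.400: state=(2.125, 3.077)
t=1.600: state=(2.080, 2.978)
t=1.800: state=(2.054, 2.873)
t=2.000: state=(2.047, 2.768)
t=2.200: state=(2.060, 2.667)
t=2.400: state=(2.090, 2.575)
t=2.600: state=(2.136, 2.495)
t=2.800: state=(2.198, 2.430)
t=3.000: state=(2.273, 2.381)
t=3.200: state=(2.359, 2.350)
t=3.400: state=(2.453, 2.339)
t=3.600: state=(2.551, 2.348)
t=3.800: state=(2.648, 2.379)
t=4.000: state=(2.738, 2.431)
t=4.200: state=(2.816, 2.503)
t=4.400: state=(2.876, 2.594)
t=4.600: state=(2.911, 2.700)
t=4.800: state=(2.918, 2.816)
t=5.000: state=(2.895, 2.935)
t=5.040: state=(2.886, 2.958)
largest grid value and its neighbours: x(4.740)=2.91900, x(4.750)=2.91901, x(4.760)=2.91895
parabola through these three points peaks at t≈4.746 with x≈2.91902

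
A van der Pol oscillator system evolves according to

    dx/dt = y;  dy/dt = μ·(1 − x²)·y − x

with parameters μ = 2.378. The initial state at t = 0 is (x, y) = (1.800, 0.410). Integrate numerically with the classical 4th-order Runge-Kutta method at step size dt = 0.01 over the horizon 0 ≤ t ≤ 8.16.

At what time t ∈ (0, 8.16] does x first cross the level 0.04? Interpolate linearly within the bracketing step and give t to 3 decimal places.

t = 2.719

t=0.000: state=(1.800, 0.410)
step 1 (dt=0.01): k1=(0.410, -3.984), k2=(0.390, -3.887), k3=(0.391, -3.889), k4=(0.371, -3.793); state += dt/6·(k1+2k2+2k3+k4)
t=0.010: state=(1.804, 0.371)
t=0.020: state=(1.807, 0.334)
t=0.030: state=(1.811, 0.299)
continuing one RK4 step at a time; state shown every 50 steps (Δt=0.5):
t=0.500: state=(1.760, -0.289)
t=1.000: state=(1.588, -0.389)
t=1.500: state=(1.367, -0.506)
t=2.000: state=(1.060, -0.767)
t=2.500: state=(0.506, -1.651)
t=2.710: state=(0.064, -2.664)
next step: t=2.720: state=(0.037, -2.728) — x has crossed 0.04
linear interpolation between t=2.710 (0.06426) and t=2.720 (0.03730) → t≈2.719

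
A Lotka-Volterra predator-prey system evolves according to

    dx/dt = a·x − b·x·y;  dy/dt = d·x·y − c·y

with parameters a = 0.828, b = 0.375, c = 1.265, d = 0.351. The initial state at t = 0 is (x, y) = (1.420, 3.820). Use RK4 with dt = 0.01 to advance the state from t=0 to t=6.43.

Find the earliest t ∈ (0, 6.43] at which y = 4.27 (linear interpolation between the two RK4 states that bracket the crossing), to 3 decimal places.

t = 5.291

t=0.000: state=(1.420, 3.820)
step 1 (dt=0.01): k1=(-0.858, -2.928), k2=(-0.848, -2.923), k3=(-0.848, -2.923), k4=(-0.838, -2.917); state += dt/6·(k1+2k2+2k3+k4)
t=0.010: state=(1.412, 3.791)
t=0.020: state=(1.403, 3.762)
t=0.030: state=(1.395, 3.733)
continuing one RK4 step at a time; state shown every 25 steps (Δt=0.25):
t=0.250: state=(1.262, 3.130)
t=0.500: state=(1.191, 2.539)
t=0.750: state=(1.182, 2.053)
t=1.000: state=(1.222, 1.662)
t=1.250: state=(1.306, 1.353)
t=1.500: state=(1.432, 1.112)
t=1.750: state=(1.601, 0.925)
t=2.000: state=(1.819, 0.783)
t=2.250: state=(2.089, 0.678)
t=2.500: state=(2.421, 0.602)
t=2.750: state=(2.821, 0.552)
t=3.000: state=(3.300, 0.526)
t=3.250: state=(3.865, 0.524)
t=3.500: state=(4.521, 0.552)
t=3.750: state=(5.266, 0.617)
t=4.000: state=(6.081, 0.740)
t=4.250: state=(6.915, 0.954)
t=4.500: state=(7.656, 1.320)
t=4.750: state=(8.106, 1.927)
t=5.000: state=(7.988, 2.860)
t=5.250: state=(7.110, 4.066)
t=5.290: state=(6.904, 4.265)
next step: t=5.300: state=(6.850, 4.314) — y has crossed 4.27
linear interpolation between t=5.290 (4.26502) and t=5.300 (4.31430) → t≈5.291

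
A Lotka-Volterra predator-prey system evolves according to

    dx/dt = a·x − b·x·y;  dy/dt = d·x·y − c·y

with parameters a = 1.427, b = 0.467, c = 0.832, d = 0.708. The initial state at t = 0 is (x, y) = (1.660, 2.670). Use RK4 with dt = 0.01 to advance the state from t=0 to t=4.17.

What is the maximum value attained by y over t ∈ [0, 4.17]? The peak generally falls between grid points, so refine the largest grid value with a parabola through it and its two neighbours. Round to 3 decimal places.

t=0.000: state=(1.660, 2.670)
step 1 (dt=0.01): k1=(0.299, 0.917), k2=(0.296, 0.921), k3=(0.296, 0.921), k4=(0.292, 0.925); state += dt/6·(k1+2k2+2k3+k4)
t=0.010: state=(1.663, 2.679)
t=0.020: state=(1.666, 2.689)
t=0.030: state=(1.669, 2.698)
continuing one RK4 step at a time; state shown every 20 steps (Δt=0.2):
t=0.200: state=(1.705, 2.870)
t=0.400: state=(1.717, 3.098)
t=0.600: state=(1.691, 3.340)
t=0.800: state=(1.628, 3.579)
t=1.000: state=(1.535, 3.792)
t=1.200: state=(1.421, 3.959)
t=1.400: state=(1.299, 4.064)
t=1.600: state=(1.180, 4.101)
t=1.800: state=(1.071, 4.072)
t=2.000: state=(0.978, 3.985)
t=2.200: state=(0.902, 3.853)
t=2.400: state=(0.843, 3.691)
t=2.600: state=(0.801, 3.510)
t=2.800: state=(0.775, 3.322)
t=3.000: state=(0.762, 3.136)
t=3.200: state=(0.763, 2.957)
t=3.400: state=(0.776, 2.792)
t=3.600: state=(0.801, 2.643)
t=3.800: state=(0.838, 2.513)
t=4.000: state=(0.886, 2.403)
t=4.170: state=(0.936, 2.328)
largest grid value and its neighbours: y(1.600)=4.10100, y(1.610)=4.10105, y(1.620)=4.10093
parabola through these three points peaks at t≈1.608 with y≈4.10105

max y = 4.101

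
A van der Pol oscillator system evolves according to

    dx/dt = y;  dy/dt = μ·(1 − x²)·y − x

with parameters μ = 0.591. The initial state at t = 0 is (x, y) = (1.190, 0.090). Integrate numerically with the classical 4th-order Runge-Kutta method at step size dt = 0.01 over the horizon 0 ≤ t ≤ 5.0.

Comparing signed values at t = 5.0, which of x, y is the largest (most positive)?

largest component: y

t=0.000: state=(1.190, 0.090)
step 1 (dt=0.01): k1=(0.090, -1.212), k2=(0.084, -1.211), k3=(0.084, -1.211), k4=(0.078, -1.210); state += dt/6·(k1+2k2+2k3+k4)
t=0.010: state=(1.191, 0.078)
t=0.020: state=(1.192, 0.066)
t=0.030: state=(1.192, 0.054)
continuing one RK4 step at a time; state shown every 20 steps (Δt=0.2):
t=0.200: state=(1.184, -0.147)
t=0.400: state=(1.132, -0.369)
t=0.600: state=(1.038, -0.576)
t=0.800: state=(0.902, -0.776)
t=1.000: state=(0.727, -0.974)
t=1.200: state=(0.512, -1.176)
t=1.400: state=(0.257, -1.382)
t=1.600: state=(-0.039, -1.576)
t=1.800: state=(-0.370, -1.721)
t=2.000: state=(-0.720, -1.755)
t=2.200: state=(-1.061, -1.616)
t=2.400: state=(-1.354, -1.293)
t=2.600: state=(-1.570, -0.853)
t=2.800: state=(-1.695, -0.402)
t=3.000: state=(-1.735, -0.012)
t=3.200: state=(-1.705, 0.299)
t=3.400: state=(-1.620, 0.543)
t=3.600: state=(-1.491, 0.746)
t=3.800: state=(-1.323, 0.931)
t=4.000: state=(-1.118, 1.116)
t=4.200: state=(-0.875, 1.316)
t=4.400: state=(-0.590, 1.540)
t=4.600: state=(-0.258, 1.785)
t=4.800: state=(0.123, 2.021)
t=5.000: state=(0.545, 2.172)
compare at T: x=0.545, y=2.172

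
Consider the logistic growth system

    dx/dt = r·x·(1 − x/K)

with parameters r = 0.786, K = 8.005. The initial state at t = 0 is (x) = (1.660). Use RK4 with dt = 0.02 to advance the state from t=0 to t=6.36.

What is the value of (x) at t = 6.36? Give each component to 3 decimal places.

(x) = (7.804)

t=0.000: state=(1.660)
step 1 (dt=0.02): k1=(1.034), k2=(1.039), k3=(1.039), k4=(1.044); state += dt/6·(k1+2k2+2k3+k4)
t=0.020: state=(1.681)
t=0.040: state=(1.702)
t=0.060: state=(1.723)
continuing one RK4 step at a time; state shown every 25 steps (Δt=0.5):
t=0.500: state=(2.236)
t=1.000: state=(2.920)
t=1.500: state=(3.679)
t=2.000: state=(4.463)
t=2.500: state=(5.213)
t=3.000: state=(5.879)
t=3.500: state=(6.434)
t=4.000: state=(6.873)
t=4.500: state=(7.204)
t=5.000: state=(7.446)
t=5.500: state=(7.619)
t=6.000: state=(7.740)
t=6.360: state=(7.804)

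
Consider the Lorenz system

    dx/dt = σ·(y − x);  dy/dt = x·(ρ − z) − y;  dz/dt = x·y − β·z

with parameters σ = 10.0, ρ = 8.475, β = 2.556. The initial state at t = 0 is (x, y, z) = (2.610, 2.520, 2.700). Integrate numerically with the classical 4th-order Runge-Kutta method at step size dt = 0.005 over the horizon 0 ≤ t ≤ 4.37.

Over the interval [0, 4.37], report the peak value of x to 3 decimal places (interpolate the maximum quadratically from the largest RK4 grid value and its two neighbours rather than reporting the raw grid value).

t=0.000: state=(2.610, 2.520, 2.700)
step 1 (dt=0.005): k1=(-0.900, 12.553, -0.324), k2=(-0.564, 12.510, -0.246), k3=(-0.573, 12.515, -0.244), k4=(-0.246, 12.477, -0.165); state += dt/6·(k1+2k2+2k3+k4)
t=0.005: state=(2.607, 2.583, 2.699)
t=0.010: state=(2.607, 2.645, 2.698)
t=0.015: state=(2.611, 2.707, 2.699)
continuing one RK4 step at a time; state shown every 40 steps (Δt=0.2):
t=0.200: state=(3.999, 5.163, 3.611)
t=0.400: state=(6.273, 6.999, 7.556)
t=0.600: state=(5.724, 4.596, 10.420)
t=0.800: state=(3.496, 2.702, 8.637)
t=1.000: state=(2.763, 2.762, 6.403)
t=1.200: state=(3.265, 3.732, 5.343)
t=1.400: state=(4.461, 5.116, 5.954)
t=1.600: state=(5.404, 5.559, 7.940)
t=1.800: state=(4.937, 4.419, 8.895)
t=2.000: state=(3.937, 3.568, 7.995)
t=2.200: state=(3.618, 3.659, 6.851)
t=2.400: state=(3.998, 4.300, 6.469)
t=2.600: state=(4.631, 4.903, 7.058)
t=2.800: state=(4.875, 4.822, 7.951)
t=3.000: state=(4.512, 4.260, 8.107)
t=3.200: state=(4.092, 3.962, 7.573)
t=3.400: state=(4.040, 4.112, 7.075)
t=3.600: state=(4.302, 4.465, 7.051)
t=3.800: state=(4.574, 4.656, 7.442)
t=4.000: state=(4.579, 4.507, 7.778)
t=4.200: state=(4.367, 4.254, 7.720)
t=4.370: state=(4.222, 4.175, 7.476)
largest grid value and its neighbours: x(0.465)=6.54152, x(0.470)=6.54376, x(0.475)=6.54323
parabola through these three points peaks at t≈0.472 with x≈6.54389

max x = 6.544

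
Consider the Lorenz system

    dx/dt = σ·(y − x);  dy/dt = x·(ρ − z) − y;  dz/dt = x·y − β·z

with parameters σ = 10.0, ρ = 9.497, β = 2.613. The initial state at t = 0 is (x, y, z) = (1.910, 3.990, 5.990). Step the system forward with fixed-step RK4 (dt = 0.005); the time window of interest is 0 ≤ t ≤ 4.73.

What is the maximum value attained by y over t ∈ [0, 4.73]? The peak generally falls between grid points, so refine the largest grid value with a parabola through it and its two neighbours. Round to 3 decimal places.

max y = 6.495

t=0.000: state=(1.910, 3.990, 5.990)
step 1 (dt=0.005): k1=(20.800, 2.708, -8.031), k2=(20.348, 2.923, -7.758), k3=(20.364, 2.917, -7.763), k4=(19.928, 3.129, -7.494); state += dt/6·(k1+2k2+2k3+k4)
t=0.005: state=(2.012, 4.005, 5.951)
t=0.010: state=(2.109, 4.021, 5.915)
t=0.015: state=(2.203, 4.040, 5.881)
continuing one RK4 step at a time; state shown every 40 steps (Δt=0.2):
t=0.200: state=(4.504, 5.539, 6.149)
t=0.400: state=(6.095, 6.431, 9.005)
t=0.600: state=(5.444, 4.631, 10.504)
t=0.800: state=(3.957, 3.464, 8.994)
t=1.000: state=(3.637, 3.777, 7.363)
t=1.200: state=(4.335, 4.835, 7.039)
t=1.400: state=(5.293, 5.637, 8.256)
t=1.600: state=(5.368, 5.098, 9.512)
t=1.800: state=(4.587, 4.201, 9.178)
t=2.000: state=(4.137, 4.095, 8.161)
t=2.200: state=(4.372, 4.615, 7.697)
t=2.400: state=(4.911, 5.148, 8.156)
t=2.600: state=(5.116, 5.063, 8.915)
t=2.800: state=(4.787, 4.567, 8.996)
t=3.000: state=(4.446, 4.358, 8.483)
t=3.200: state=(4.470, 4.570, 8.097)
t=3.400: state=(4.747, 4.892, 8.219)
t=3.600: state=(4.928, 4.945, 8.629)
t=3.800: state=(4.818, 4.711, 8.794)
t=4.000: state=(4.609, 4.532, 8.580)
t=4.200: state=(4.562, 4.591, 8.320)
t=4.400: state=(4.689, 4.769, 8.309)
t=4.600: state=(4.815, 4.847, 8.510)
t=4.730: state=(4.820, 4.798, 8.625)
largest grid value and its neighbours: y(0.360)=6.49462, y(0.365)=6.49473, y(0.370)=6.49254
parabola through these three points peaks at t≈0.363 with y≈6.49496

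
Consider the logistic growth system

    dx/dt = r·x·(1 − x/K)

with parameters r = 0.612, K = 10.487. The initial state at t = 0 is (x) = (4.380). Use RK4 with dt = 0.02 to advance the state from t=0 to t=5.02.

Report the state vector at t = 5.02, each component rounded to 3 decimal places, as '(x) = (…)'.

(x) = (9.851)

t=0.000: state=(4.380)
step 1 (dt=0.02): k1=(1.561), k2=(1.563), k3=(1.563), k4=(1.564); state += dt/6·(k1+2k2+2k3+k4)
t=0.020: state=(4.411)
t=0.040: state=(4.443)
t=0.060: state=(4.474)
continuing one RK4 step at a time; state shown every 10 steps (Δt=0.2):
t=0.200: state=(4.695)
t=0.400: state=(5.014)
t=0.600: state=(5.335)
t=0.800: state=(5.655)
t=1.000: state=(5.972)
t=1.200: state=(6.284)
t=1.400: state=(6.588)
t=1.600: state=(6.883)
t=1.800: state=(7.166)
t=2.000: state=(7.438)
t=2.200: state=(7.695)
t=2.400: state=(7.939)
t=2.600: state=(8.168)
t=2.800: state=(8.381)
t=3.000: state=(8.580)
t=3.200: state=(8.763)
t=3.400: state=(8.932)
t=3.600: state=(9.088)
t=3.800: state=(9.229)
t=4.000: state=(9.359)
t=4.200: state=(9.476)
t=4.400: state=(9.583)
t=4.600: state=(9.679)
t=4.800: state=(9.765)
t=5.000: state=(9.843)
t=5.020: state=(9.851)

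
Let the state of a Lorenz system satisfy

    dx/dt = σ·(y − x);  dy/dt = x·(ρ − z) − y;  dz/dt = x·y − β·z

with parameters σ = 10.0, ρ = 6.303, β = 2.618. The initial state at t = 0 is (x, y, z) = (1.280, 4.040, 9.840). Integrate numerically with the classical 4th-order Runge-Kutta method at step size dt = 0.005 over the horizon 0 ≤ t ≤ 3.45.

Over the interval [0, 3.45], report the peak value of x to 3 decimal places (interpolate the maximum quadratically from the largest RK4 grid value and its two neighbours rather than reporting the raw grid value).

t=0.000: state=(1.280, 4.040, 9.840)
step 1 (dt=0.005): k1=(27.600, -8.567, -20.590), k2=(26.696, -8.721, -20.205), k3=(26.715, -8.714, -20.217), k4=(25.829, -8.853, -19.847); state += dt/6·(k1+2k2+2k3+k4)
t=0.005: state=(1.414, 3.996, 9.739)
t=0.010: state=(1.538, 3.952, 9.641)
t=0.015: state=(1.655, 3.906, 9.547)
continuing one RK4 step at a time; state shown every 40 steps (Δt=0.2):
t=0.200: state=(2.701, 2.479, 7.016)
t=0.400: state=(2.276, 2.187, 5.008)
t=0.600: state=(2.409, 2.618, 3.819)
t=0.800: state=(3.053, 3.469, 3.565)
t=1.000: state=(3.949, 4.377, 4.318)
t=1.200: state=(4.510, 4.589, 5.634)
t=1.400: state=(4.243, 3.947, 6.289)
t=1.600: state=(3.611, 3.336, 5.901)
t=1.800: state=(3.266, 3.202, 5.198)
t=2.000: state=(3.324, 3.431, 4.761)
t=2.200: state=(3.623, 3.794, 4.786)
t=2.400: state=(3.919, 4.024, 5.164)
t=2.600: state=(3.993, 3.961, 5.547)
t=2.800: state=(3.836, 3.730, 5.629)
t=3.000: state=(3.641, 3.566, 5.439)
t=3.200: state=(3.564, 3.563, 5.205)
t=3.400: state=(3.622, 3.674, 5.105)
t=3.450: state=(3.650, 3.708, 5.107)
largest grid value and its neighbours: x(1.230)=4.52271, x(1.235)=4.52282, x(1.240)=4.52234
parabola through these three points peaks at t≈1.233 with x≈4.52285

max x = 4.523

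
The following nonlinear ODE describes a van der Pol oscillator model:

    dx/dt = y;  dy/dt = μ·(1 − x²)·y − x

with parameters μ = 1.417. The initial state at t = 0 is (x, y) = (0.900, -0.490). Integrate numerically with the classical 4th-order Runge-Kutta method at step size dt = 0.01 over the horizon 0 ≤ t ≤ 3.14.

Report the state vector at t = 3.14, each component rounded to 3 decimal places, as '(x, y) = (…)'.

t=0.000: state=(0.900, -0.490)
step 1 (dt=0.01): k1=(-0.490, -1.032), k2=(-0.495, -1.034), k3=(-0.495, -1.034), k4=(-0.500, -1.036); state += dt/6·(k1+2k2+2k3+k4)
t=0.010: state=(0.895, -0.500)
t=0.020: state=(0.890, -0.511)
t=0.030: state=(0.885, -0.521)
continuing one RK4 step at a time; state shown every 20 steps (Δt=0.2):
t=0.200: state=(0.781, -0.708)
t=0.400: state=(0.614, -0.970)
t=0.600: state=(0.388, -1.310)
t=0.800: state=(0.082, -1.763)
t=1.000: state=(-0.324, -2.300)
t=1.200: state=(-0.826, -2.648)
t=1.400: state=(-1.335, -2.294)
t=1.600: state=(-1.700, -1.309)
t=1.800: state=(-1.867, -0.431)
t=2.000: state=(-1.899, 0.060)
t=2.200: state=(-1.860, 0.298)
t=2.400: state=(-1.787, 0.422)
t=2.600: state=(-1.694, 0.503)
t=2.800: state=(-1.586, 0.574)
t=3.000: state=(-1.464, 0.649)
t=3.140: state=(-1.369, 0.712)

(x, y) = (-1.369, 0.712)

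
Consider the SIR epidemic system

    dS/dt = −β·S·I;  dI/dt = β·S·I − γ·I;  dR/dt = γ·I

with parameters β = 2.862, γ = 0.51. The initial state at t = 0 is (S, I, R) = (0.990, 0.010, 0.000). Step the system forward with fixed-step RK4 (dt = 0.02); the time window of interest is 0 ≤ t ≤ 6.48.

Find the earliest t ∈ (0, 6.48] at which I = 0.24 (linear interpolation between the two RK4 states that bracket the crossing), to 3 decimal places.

t = 1.532

t=0.000: state=(0.990, 0.010, 0.000)
step 1 (dt=0.02): k1=(-0.028, 0.023, 0.005), k2=(-0.029, 0.024, 0.005), k3=(-0.029, 0.024, 0.005), k4=(-0.030, 0.024, 0.005); state += dt/6·(k1+2k2+2k3+k4)
t=0.020: state=(0.989, 0.010, 0.000)
t=0.040: state=(0.989, 0.011, 0.000)
t=0.060: state=(0.988, 0.011, 0.000)
continuing one RK4 step at a time; state shown every 25 steps (Δt=0.5):
t=0.500: state=(0.964, 0.031, 0.005)
t=1.000: state=(0.888, 0.093, 0.019)
t=1.500: state=(0.713, 0.229, 0.059)
t=1.520: state=(0.703, 0.236, 0.061)
next step: t=1.540: state=(0.694, 0.243, 0.063) — I has crossed 0.24
linear interpolation between t=1.520 (0.23571) and t=1.540 (0.24283) → t≈1.532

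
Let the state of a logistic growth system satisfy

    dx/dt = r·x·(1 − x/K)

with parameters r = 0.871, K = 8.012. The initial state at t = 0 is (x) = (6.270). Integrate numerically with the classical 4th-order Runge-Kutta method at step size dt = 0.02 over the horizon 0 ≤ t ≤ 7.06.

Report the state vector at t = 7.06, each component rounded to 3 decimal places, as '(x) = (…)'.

(x) = (8.007)

t=0.000: state=(6.270)
step 1 (dt=0.02): k1=(1.187), k2=(1.182), k3=(1.182), k4=(1.176); state += dt/6·(k1+2k2+2k3+k4)
t=0.020: state=(6.294)
t=0.040: state=(6.317)
t=0.060: state=(6.340)
continuing one RK4 step at a time; state shown every 25 steps (Δt=0.5):
t=0.500: state=(6.791)
t=1.000: state=(7.177)
t=1.500: state=(7.451)
t=2.000: state=(7.640)
t=2.500: state=(7.767)
t=3.000: state=(7.852)
t=3.500: state=(7.908)
t=4.000: state=(7.944)
t=4.500: state=(7.968)
t=5.000: state=(7.984)
t=5.500: state=(7.994)
t=6.000: state=(8.000)
t=6.500: state=(8.004)
t=7.000: state=(8.007)
t=7.060: state=(8.007)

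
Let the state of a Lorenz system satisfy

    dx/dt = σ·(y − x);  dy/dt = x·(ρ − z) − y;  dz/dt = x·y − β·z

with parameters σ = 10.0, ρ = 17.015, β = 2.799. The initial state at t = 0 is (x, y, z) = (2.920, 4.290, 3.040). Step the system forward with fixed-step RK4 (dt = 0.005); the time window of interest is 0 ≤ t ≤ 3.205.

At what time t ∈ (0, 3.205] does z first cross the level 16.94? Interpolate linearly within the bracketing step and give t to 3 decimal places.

t=0.000: state=(2.920, 4.290, 3.040)
step 1 (dt=0.005): k1=(13.700, 36.517, 4.018), k2=(14.270, 36.875, 4.406), k3=(14.265, 36.891, 4.413), k4=(14.831, 37.263, 4.814); state += dt/6·(k1+2k2+2k3+k4)
t=0.005: state=(2.991, 4.474, 3.062)
t=0.010: state=(3.068, 4.663, 3.088)
t=0.015: state=(3.151, 4.855, 3.119)
continuing one RK4 step at a time; state shown every 40 steps (Δt=0.2):
t=0.200: state=(9.800, 14.574, 11.683)
t=0.240: state=(11.538, 15.211, 16.559)
next step: t=0.245: state=(11.716, 15.143, 17.205) — z has crossed 16.94
linear interpolation between t=0.240 (16.55868) and t=0.245 (17.20499) → t≈0.243

t = 0.243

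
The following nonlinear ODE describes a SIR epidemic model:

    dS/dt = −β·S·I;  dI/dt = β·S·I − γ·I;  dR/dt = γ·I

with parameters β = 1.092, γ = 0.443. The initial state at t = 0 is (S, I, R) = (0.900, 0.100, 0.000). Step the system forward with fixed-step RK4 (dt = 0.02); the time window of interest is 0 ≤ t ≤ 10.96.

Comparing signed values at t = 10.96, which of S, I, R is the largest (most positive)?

largest component: R

t=0.000: state=(0.900, 0.100, 0.000)
step 1 (dt=0.02): k1=(-0.098, 0.054, 0.044), k2=(-0.099, 0.054, 0.045), k3=(-0.099, 0.054, 0.045), k4=(-0.099, 0.054, 0.045); state += dt/6·(k1+2k2+2k3+k4)
t=0.020: state=(0.898, 0.101, 0.001)
t=0.040: state=(0.896, 0.102, 0.002)
t=0.060: state=(0.894, 0.103, 0.003)
continuing one RK4 step at a time; state shown every 25 steps (Δt=0.5):
t=0.500: state=(0.846, 0.129, 0.025)
t=1.000: state=(0.781, 0.161, 0.057)
t=1.500: state=(0.709, 0.194, 0.097)
t=2.000: state=(0.632, 0.225, 0.143)
t=2.500: state=(0.555, 0.249, 0.196)
t=3.000: state=(0.483, 0.265, 0.253)
t=3.500: state=(0.417, 0.271, 0.312)
t=4.000: state=(0.360, 0.268, 0.372)
t=4.500: state=(0.311, 0.258, 0.431)
t=5.000: state=(0.272, 0.242, 0.486)
t=5.500: state=(0.239, 0.223, 0.538)
t=6.000: state=(0.213, 0.202, 0.585)
t=6.500: state=(0.192, 0.181, 0.627)
t=7.000: state=(0.175, 0.160, 0.665)
t=7.500: state=(0.161, 0.141, 0.698)
t=8.000: state=(0.150, 0.123, 0.728)
t=8.500: state=(0.141, 0.106, 0.753)
t=9.000: state=(0.133, 0.092, 0.775)
t=9.500: state=(0.127, 0.079, 0.794)
t=10.000: state=(0.122, 0.068, 0.810)
t=10.500: state=(0.118, 0.058, 0.824)
t=10.960: state=(0.115, 0.050, 0.835)
compare at T: S=0.115, I=0.050, R=0.835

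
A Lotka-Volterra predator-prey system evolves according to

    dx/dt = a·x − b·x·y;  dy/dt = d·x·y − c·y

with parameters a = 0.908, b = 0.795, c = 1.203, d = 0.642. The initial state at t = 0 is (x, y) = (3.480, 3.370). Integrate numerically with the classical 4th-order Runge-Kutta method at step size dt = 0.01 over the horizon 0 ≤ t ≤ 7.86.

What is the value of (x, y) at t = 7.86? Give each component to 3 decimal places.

t=0.000: state=(3.480, 3.370)
step 1 (dt=0.01): k1=(-6.164, 3.475), k2=(-6.157, 3.426), k3=(-6.156, 3.426), k4=(-6.148, 3.376); state += dt/6·(k1+2k2+2k3+k4)
t=0.010: state=(3.418, 3.404)
t=0.020: state=(3.357, 3.438)
t=0.030: state=(3.296, 3.470)
continuing one RK4 step at a time; state shown every 50 steps (Δt=0.5):
t=0.500: state=(1.225, 3.726)
t=1.000: state=(0.538, 2.645)
t=1.500: state=(0.364, 1.664)
t=2.000: state=(0.340, 1.019)
t=2.500: state=(0.388, 0.626)
t=3.000: state=(0.501, 0.395)
t=3.500: state=(0.694, 0.262)
t=4.000: state=(1.001, 0.188)
t=4.500: state=(1.475, 0.152)
t=5.000: state=(2.191, 0.149)
t=5.500: state=(3.230, 0.193)
t=6.000: state=(4.583, 0.369)
t=6.500: state=(5.595, 1.068)
t=7.000: state=(4.044, 3.015)
t=7.500: state=(1.487, 3.843)
t=7.860: state=(0.746, 3.182)

(x, y) = (0.746, 3.182)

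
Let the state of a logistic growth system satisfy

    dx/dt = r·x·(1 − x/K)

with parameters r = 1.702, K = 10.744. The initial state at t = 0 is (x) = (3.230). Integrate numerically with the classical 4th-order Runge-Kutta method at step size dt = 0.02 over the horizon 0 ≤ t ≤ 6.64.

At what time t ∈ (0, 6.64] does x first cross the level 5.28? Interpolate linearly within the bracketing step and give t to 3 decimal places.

t = 0.476

t=0.000: state=(3.230)
step 1 (dt=0.02): k1=(3.845), k2=(3.871), k3=(3.871), k4=(3.896); state += dt/6·(k1+2k2+2k3+k4)
t=0.020: state=(3.307)
t=0.040: state=(3.386)
t=0.060: state=(3.465)
t=0.460: state=(5.207)
next step: t=0.480: state=(5.299) — x has crossed 5.28
linear interpolation between t=0.460 (5.20722) and t=0.480 (5.29861) → t≈0.476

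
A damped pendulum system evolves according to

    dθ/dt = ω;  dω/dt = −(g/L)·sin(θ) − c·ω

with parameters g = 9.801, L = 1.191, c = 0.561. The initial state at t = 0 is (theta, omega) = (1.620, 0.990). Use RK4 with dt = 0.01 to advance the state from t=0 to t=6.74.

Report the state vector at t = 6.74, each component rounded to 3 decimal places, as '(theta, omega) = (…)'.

(theta, omega) = (0.147, 0.517)

t=0.000: state=(1.620, 0.990)
step 1 (dt=0.01): k1=(0.990, -8.775), k2=(0.946, -8.748), k3=(0.946, -8.748), k4=(0.903, -8.721); state += dt/6·(k1+2k2+2k3+k4)
t=0.010: state=(1.629, 0.903)
t=0.020: state=(1.638, 0.816)
t=0.030: state=(1.646, 0.729)
continuing one RK4 step at a time; state shown every 25 steps (Δt=0.25):
t=0.250: state=(1.606, -1.052)
t=0.500: state=(1.118, -2.784)
t=0.750: state=(0.286, -3.635)
t=1.000: state=(-0.559, -2.858)
t=1.250: state=(-1.057, -1.055)
t=1.500: state=(-1.083, 0.802)
t=1.750: state=(-0.693, 2.206)
t=2.000: state=(-0.064, 2.617)
t=2.250: state=(0.511, 1.811)
t=2.500: state=(0.788, 0.366)
t=2.750: state=(0.699, -1.020)
t=3.000: state=(0.325, -1.843)
t=3.250: state=(-0.145, -1.759)
t=3.500: state=(-0.488, -0.894)
t=3.750: state=(-0.571, 0.232)
t=4.000: state=(-0.392, 1.118)
t=4.250: state=(-0.062, 1.406)
t=4.500: state=(0.253, 1.017)
t=4.750: state=(0.412, 0.224)
t=5.000: state=(0.366, -0.561)
t=5.250: state=(0.161, -1.000)
t=5.500: state=(-0.090, -0.928)
t=5.750: state=(-0.268, -0.442)
t=6.000: state=(-0.300, 0.179)
t=6.250: state=(-0.192, 0.638)
t=6.500: state=(-0.011, 0.749)
t=6.740: state=(0.147, 0.517)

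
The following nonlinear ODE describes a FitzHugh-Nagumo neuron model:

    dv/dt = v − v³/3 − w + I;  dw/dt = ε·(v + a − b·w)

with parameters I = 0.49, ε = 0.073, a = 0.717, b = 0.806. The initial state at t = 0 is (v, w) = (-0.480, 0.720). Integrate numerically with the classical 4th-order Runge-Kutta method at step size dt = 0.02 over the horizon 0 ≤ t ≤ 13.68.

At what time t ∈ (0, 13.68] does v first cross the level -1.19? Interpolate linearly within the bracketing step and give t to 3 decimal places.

t=0.000: state=(-0.480, 0.720)
step 1 (dt=0.02): k1=(-0.673, -0.025), k2=(-0.678, -0.026), k3=(-0.678, -0.026), k4=(-0.683, -0.026); state += dt/6·(k1+2k2+2k3+k4)
t=0.020: state=(-0.494, 0.719)
t=0.040: state=(-0.507, 0.719)
t=0.060: state=(-0.521, 0.718)
continuing one RK4 step at a time; state shown every 25 steps (Δt=0.5):
t=0.500: state=(-0.871, 0.701)
t=0.860: state=(-1.179, 0.678)
next step: t=0.880: state=(-1.196, 0.677) — v has crossed -1.19
linear interpolation between t=0.860 (-1.17945) and t=0.880 (-1.19578) → t≈0.873

t = 0.873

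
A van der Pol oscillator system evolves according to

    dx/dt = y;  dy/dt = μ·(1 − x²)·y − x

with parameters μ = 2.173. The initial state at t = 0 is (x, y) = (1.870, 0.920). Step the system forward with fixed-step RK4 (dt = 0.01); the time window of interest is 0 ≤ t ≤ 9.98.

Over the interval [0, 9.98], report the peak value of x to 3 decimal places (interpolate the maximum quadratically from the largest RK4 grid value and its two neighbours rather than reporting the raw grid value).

t=0.000: state=(1.870, 0.920)
step 1 (dt=0.01): k1=(0.920, -6.862), k2=(0.886, -6.713), k3=(0.886, -6.716), k4=(0.853, -6.568); state += dt/6·(k1+2k2+2k3+k4)
t=0.010: state=(1.879, 0.853)
t=0.020: state=(1.887, 0.789)
t=0.030: state=(1.895, 0.727)
continuing one RK4 step at a time; state shown every 50 steps (Δt=0.5):
t=0.500: state=(1.909, -0.262)
t=1.000: state=(1.748, -0.361)
t=1.500: state=(1.549, -0.442)
t=2.000: state=(1.296, -0.590)
t=2.500: state=(0.925, -0.956)
t=3.000: state=(0.192, -2.287)
t=3.500: state=(-1.514, -3.174)
t=4.000: state=(-2.017, 0.112)
t=4.500: state=(-1.890, 0.316)
t=5.000: state=(-1.718, 0.374)
t=5.500: state=(-1.511, 0.460)
t=6.000: state=(-1.244, 0.629)
t=6.500: state=(-0.839, 1.072)
t=7.000: state=(0.022, 2.754)
t=7.500: state=(1.743, 2.210)
t=8.000: state=(2.003, -0.195)
t=8.500: state=(1.863, -0.326)
t=9.000: state=(1.685, -0.386)
t=9.500: state=(1.471, -0.481)
t=9.980: state=(1.202, -0.663)
largest grid value and its neighbours: x(7.840)=2.02093, x(7.850)=2.02094, x(7.860)=2.02076
parabola through these three points peaks at t≈7.846 with x≈2.02096

max x = 2.021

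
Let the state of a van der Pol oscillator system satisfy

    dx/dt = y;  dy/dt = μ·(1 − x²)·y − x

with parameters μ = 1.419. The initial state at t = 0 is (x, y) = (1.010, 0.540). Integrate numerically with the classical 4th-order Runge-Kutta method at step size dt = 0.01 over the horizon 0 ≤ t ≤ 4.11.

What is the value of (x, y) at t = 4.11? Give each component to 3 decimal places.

(x, y) = (-1.430, 0.675)

t=0.000: state=(1.010, 0.540)
step 1 (dt=0.01): k1=(0.540, -1.025), k2=(0.535, -1.032), k3=(0.535, -1.032), k4=(0.530, -1.039); state += dt/6·(k1+2k2+2k3+k4)
t=0.010: state=(1.015, 0.530)
t=0.020: state=(1.021, 0.519)
t=0.030: state=(1.026, 0.509)
continuing one RK4 step at a time; state shown every 20 steps (Δt=0.2):
t=0.200: state=(1.096, 0.315)
t=0.400: state=(1.135, 0.078)
t=0.600: state=(1.128, -0.147)
t=0.800: state=(1.078, -0.352)
t=1.000: state=(0.988, -0.551)
t=1.200: state=(0.857, -0.764)
t=1.400: state=(0.679, -1.021)
t=1.600: state=(0.443, -1.362)
t=1.800: state=(0.126, -1.831)
t=2.000: state=(-0.297, -2.402)
t=2.200: state=(-0.824, -2.787)
t=2.400: state=(-1.359, -2.404)
t=2.600: state=(-1.737, -1.335)
t=2.800: state=(-1.905, -0.416)
t=3.000: state=(-1.933, 0.076)
t=3.200: state=(-1.892, 0.305)
t=3.400: state=(-1.818, 0.421)
t=3.600: state=(-1.726, 0.496)
t=3.800: state=(-1.620, 0.561)
t=4.000: state=(-1.502, 0.630)
t=4.110: state=(-1.430, 0.675)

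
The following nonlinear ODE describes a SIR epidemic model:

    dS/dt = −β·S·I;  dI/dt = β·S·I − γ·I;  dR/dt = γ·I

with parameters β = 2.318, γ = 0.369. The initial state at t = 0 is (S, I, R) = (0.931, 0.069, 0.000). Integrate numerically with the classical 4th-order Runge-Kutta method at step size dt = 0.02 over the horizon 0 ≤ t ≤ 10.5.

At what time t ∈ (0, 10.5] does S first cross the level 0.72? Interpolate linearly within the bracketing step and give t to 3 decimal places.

t=0.000: state=(0.931, 0.069, 0.000)
step 1 (dt=0.02): k1=(-0.149, 0.123, 0.025), k2=(-0.151, 0.125, 0.026), k3=(-0.151, 0.125, 0.026), k4=(-0.154, 0.127, 0.026); state += dt/6·(k1+2k2+2k3+k4)
t=0.020: state=(0.928, 0.072, 0.001)
t=0.040: state=(0.925, 0.074, 0.001)
t=0.060: state=(0.922, 0.077, 0.002)
continuing one RK4 step at a time; state shown every 25 steps (Δt=0.5):
t=0.500: state=(0.820, 0.159, 0.020)
t=0.780: state=(0.722, 0.238, 0.040)
next step: t=0.800: state=(0.714, 0.244, 0.042) — S has crossed 0.72
linear interpolation between t=0.780 (0.72189) and t=0.800 (0.71388) → t≈0.785

t = 0.785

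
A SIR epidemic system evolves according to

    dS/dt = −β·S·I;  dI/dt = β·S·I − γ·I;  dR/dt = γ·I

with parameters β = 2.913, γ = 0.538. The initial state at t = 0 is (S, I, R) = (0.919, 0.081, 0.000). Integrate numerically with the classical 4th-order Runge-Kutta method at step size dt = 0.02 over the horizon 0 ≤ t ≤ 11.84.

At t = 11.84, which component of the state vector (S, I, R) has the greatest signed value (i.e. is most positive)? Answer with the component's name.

t=0.000: state=(0.919, 0.081, 0.000)
step 1 (dt=0.02): k1=(-0.217, 0.173, 0.044), k2=(-0.221, 0.176, 0.045), k3=(-0.221, 0.177, 0.045), k4=(-0.225, 0.180, 0.045); state += dt/6·(k1+2k2+2k3+k4)
t=0.020: state=(0.915, 0.085, 0.001)
t=0.040: state=(0.910, 0.088, 0.002)
t=0.060: state=(0.905, 0.092, 0.003)
continuing one RK4 step at a time; state shown every 25 steps (Δt=0.5):
t=0.500: state=(0.751, 0.212, 0.037)
t=1.000: state=(0.481, 0.400, 0.120)
t=1.500: state=(0.244, 0.511, 0.245)
t=2.000: state=(0.115, 0.501, 0.383)
t=2.500: state=(0.058, 0.432, 0.510)
t=3.000: state=(0.033, 0.352, 0.615)
t=3.500: state=(0.021, 0.279, 0.700)
t=4.000: state=(0.014, 0.219, 0.767)
t=4.500: state=(0.011, 0.170, 0.819)
t=5.000: state=(0.009, 0.132, 0.859)
t=5.500: state=(0.007, 0.102, 0.890)
t=6.000: state=(0.006, 0.079, 0.915)
t=6.500: state=(0.006, 0.061, 0.933)
t=7.000: state=(0.005, 0.047, 0.948)
t=7.500: state=(0.005, 0.036, 0.959)
t=8.000: state=(0.005, 0.028, 0.967)
t=8.500: state=(0.005, 0.021, 0.974)
t=9.000: state=(0.005, 0.016, 0.979)
t=9.500: state=(0.004, 0.013, 0.983)
t=10.000: state=(0.004, 0.010, 0.986)
t=10.500: state=(0.004, 0.007, 0.988)
t=11.000: state=(0.004, 0.006, 0.990)
t=11.500: state=(0.004, 0.004, 0.991)
t=11.840: state=(0.004, 0.004, 0.992)
compare at T: S=0.004, I=0.004, R=0.992

largest component: R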